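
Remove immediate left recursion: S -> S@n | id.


Left-recursive alternatives: S@n; non-recursive: id
Introduce S': S -> idS', S' -> @nS' | ε


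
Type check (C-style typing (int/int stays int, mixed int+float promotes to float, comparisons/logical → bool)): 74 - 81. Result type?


Operand types: int - int
Rule: mixed int/float promotes to float; int/int stays int
Result type: int


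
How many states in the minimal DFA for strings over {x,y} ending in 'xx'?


Track the longest suffix of input matching a prefix of 'xx': 3 classes (prefixes of length 0..2)
Minimal DFA: 3 states


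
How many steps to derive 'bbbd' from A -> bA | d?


Derivation: A => bA => bbA => bbbA => bbbd
Steps: 4


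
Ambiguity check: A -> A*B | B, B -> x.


precedence layered via separate nonterminal B: deterministic
Unambiguous


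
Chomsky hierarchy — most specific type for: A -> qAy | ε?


Single nonterminal LHS, but q^n y^n is not regular
Classification: Type 2 (Context-Free)


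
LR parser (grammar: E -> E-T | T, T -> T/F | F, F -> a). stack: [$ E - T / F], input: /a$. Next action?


handle 'T/F' on top
Action: reduce (T -> T/F)


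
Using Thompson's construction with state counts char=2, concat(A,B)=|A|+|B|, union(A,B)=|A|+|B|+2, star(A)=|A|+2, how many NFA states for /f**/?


Syntax tree has 1 char leaf(s), 0 union(s), 2 star(s)
chars contribute 1×2 = 2; each union adds +2; each star adds +2
Total: 2 + 0 + 4 = 6 states


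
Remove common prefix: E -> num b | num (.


Common prefix: 'num'
Factored: E -> num E', E' -> b | (


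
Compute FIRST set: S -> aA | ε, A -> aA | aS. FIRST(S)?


Per alternative of S: FIRST(aA) = {a}; FIRST(ε) = {ε}
FIRST(S) = {a, ε}


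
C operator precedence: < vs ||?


'<' is relational (level 7); '||' is logical OR (level 1)
Higher level binds tighter
'<' has higher precedence than '||'


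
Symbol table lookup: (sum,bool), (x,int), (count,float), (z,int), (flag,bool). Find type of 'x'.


Lookup 'x' → type int


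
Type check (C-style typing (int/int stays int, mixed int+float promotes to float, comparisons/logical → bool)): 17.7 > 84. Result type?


Operand types: float > int
Rule: comparison yields bool
Result type: bool


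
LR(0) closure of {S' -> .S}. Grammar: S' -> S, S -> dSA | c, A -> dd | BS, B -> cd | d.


Start: S' -> .S
For each item with dot before a nonterminal B, add B -> .γ for every B-production
Closure: [S' -> .S, S -> .dSA, S -> .c]


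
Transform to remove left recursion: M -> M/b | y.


Left-recursive alternatives: M/b; non-recursive: y
Introduce M': M -> yM', M' -> /bM' | ε


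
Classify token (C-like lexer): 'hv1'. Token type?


Pattern: letter/underscore followed by alphanumerics, not a keyword
Type: IDENTIFIER


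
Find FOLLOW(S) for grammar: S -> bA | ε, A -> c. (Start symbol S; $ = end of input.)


$ ∈ FOLLOW(S). For each A -> αBβ: add FIRST(β)\{ε} to FOLLOW(B); if β nullable, add FOLLOW(A).
FOLLOW(S) = {$}


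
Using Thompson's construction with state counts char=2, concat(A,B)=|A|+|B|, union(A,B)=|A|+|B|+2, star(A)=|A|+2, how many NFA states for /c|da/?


Syntax tree has 3 char leaf(s), 1 union(s), 0 star(s)
chars contribute 3×2 = 6; each union adds +2; each star adds +2
Total: 6 + 2 + 0 = 8 states


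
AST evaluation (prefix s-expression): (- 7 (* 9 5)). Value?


Evaluate inner: (* 9 5) = 45
Evaluate root: (- 7 45) = -38
Result: -38


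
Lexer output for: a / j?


Scan left to right, longest-match per lexeme
Tokens: ID(a), OP(/), ID(j)


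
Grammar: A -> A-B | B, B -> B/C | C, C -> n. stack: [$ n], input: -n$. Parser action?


'n' on top is the handle for C -> n
Action: reduce (C -> n)


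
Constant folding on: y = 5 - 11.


5 - 11 = -6 at compile time
Optimized: y = -6


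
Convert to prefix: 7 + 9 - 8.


left-to-right (same/higher precedence on left): tree is (- (+ 7 9) 8)
Prefix: - + 7 9 8


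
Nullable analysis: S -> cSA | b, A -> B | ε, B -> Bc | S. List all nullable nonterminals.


A nonterminal is nullable iff some alternative derives ε (directly, or every symbol in it is nullable)
Nullable: {A}


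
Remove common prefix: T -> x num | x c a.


Common prefix: 'x'
Factored: T -> x T', T' -> num | c a


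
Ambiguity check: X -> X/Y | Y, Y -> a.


precedence layered via separate nonterminal Y: deterministic
Unambiguous


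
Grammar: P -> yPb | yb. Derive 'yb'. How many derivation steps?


Derivation: P => yb
Steps: 1


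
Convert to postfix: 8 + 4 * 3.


* has higher precedence, evaluate 4*3 first
Postfix: 8 4 3 * +


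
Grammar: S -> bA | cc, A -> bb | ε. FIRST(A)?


Per alternative of A: FIRST(bb) = {b}; FIRST(ε) = {ε}
FIRST(A) = {b, ε}


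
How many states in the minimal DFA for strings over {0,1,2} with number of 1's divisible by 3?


Track (count of 1) mod 3: states 0..2, accept at 0
Minimal DFA: 3 states


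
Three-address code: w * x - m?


Break into single-operator statements:
t1 = w * x
t2 = t1 - m


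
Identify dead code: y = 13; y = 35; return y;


first assignment to y is overwritten before any read
Dead: 'y = 13'


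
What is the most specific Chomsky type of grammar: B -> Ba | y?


Left-linear: every RHS is a terminal or one nonterminal followed by a terminal
Classification: Type 3 (Regular)


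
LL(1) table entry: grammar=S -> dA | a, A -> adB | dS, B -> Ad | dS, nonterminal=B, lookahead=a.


For [B, a]: 'a' ∈ FIRST(Ad)
Entry: B -> Ad


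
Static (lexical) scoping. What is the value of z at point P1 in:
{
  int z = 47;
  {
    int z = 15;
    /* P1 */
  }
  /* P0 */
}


z declared in the same block as P1
z = 15


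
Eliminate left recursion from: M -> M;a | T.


Left-recursive alternatives: M;a; non-recursive: T
Introduce M': M -> TM', M' -> ;aM' | ε


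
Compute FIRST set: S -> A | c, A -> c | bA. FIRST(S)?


Per alternative of S: FIRST(A) = {b, c}; FIRST(c) = {c}
FIRST(S) = {b, c}


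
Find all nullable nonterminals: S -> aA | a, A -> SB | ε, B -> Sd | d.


A nonterminal is nullable iff some alternative derives ε (directly, or every symbol in it is nullable)
Nullable: {A}


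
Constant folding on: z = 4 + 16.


4 + 16 = 20 at compile time
Optimized: z = 20


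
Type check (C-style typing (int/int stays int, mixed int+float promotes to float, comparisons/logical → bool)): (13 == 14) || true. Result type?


Operand types: bool || bool
Rule: logical operators take bool operands and yield bool
Result type: bool


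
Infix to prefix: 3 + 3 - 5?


left-to-right (same/higher precedence on left): tree is (- (+ 3 3) 5)
Prefix: - + 3 3 5


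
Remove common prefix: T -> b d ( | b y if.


Common prefix: 'b'
Factored: T -> b T', T' -> d ( | y if


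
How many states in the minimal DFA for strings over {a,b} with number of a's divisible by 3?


Track (count of a) mod 3: states 0..2, accept at 0
Minimal DFA: 3 states


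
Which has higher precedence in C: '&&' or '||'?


'&&' is logical AND (level 2); '||' is logical OR (level 1)
Higher level binds tighter
'&&' has higher precedence than '||'


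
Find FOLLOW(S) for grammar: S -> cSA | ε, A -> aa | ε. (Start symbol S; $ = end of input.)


$ ∈ FOLLOW(S). For each A -> αBβ: add FIRST(β)\{ε} to FOLLOW(B); if β nullable, add FOLLOW(A).
FOLLOW(S) = {$, a}


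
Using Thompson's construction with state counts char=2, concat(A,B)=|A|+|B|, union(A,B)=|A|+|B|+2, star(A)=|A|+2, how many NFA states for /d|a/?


Syntax tree has 2 char leaf(s), 1 union(s), 0 star(s)
chars contribute 2×2 = 4; each union adds +2; each star adds +2
Total: 4 + 2 + 0 = 6 states


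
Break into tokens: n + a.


Scan left to right, longest-match per lexeme
Tokens: ID(n), OP(+), ID(a)


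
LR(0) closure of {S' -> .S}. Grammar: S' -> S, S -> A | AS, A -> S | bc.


Start: S' -> .S
For each item with dot before a nonterminal B, add B -> .γ for every B-production
Closure: [S' -> .S, S -> .A, S -> .AS, A -> .S, A -> .bc]


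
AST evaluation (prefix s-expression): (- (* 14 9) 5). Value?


Evaluate inner: (* 14 9) = 126
Evaluate root: (- 126 5) = 121
Result: 121


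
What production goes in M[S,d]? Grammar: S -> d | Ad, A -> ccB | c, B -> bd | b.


For [S, d]: 'd' ∈ FIRST(d)
Entry: S -> d


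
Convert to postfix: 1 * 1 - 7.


Left to right (same or higher precedence on left)
Postfix: 1 1 * 7 -


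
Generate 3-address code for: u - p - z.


Break into single-operator statements:
t1 = u - p
t2 = t1 - z


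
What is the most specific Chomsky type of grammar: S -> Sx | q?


Left-linear: every RHS is a terminal or one nonterminal followed by a terminal
Classification: Type 3 (Regular)


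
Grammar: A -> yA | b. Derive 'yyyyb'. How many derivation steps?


Derivation: A => yA => yyA => yyyA => yyyyA => yyyyb
Steps: 5


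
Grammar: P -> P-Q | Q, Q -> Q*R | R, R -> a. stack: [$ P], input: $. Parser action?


start symbol P on stack, input exhausted
Action: accept


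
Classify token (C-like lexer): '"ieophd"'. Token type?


Pattern: double-quoted sequence
Type: STRING_LITERAL


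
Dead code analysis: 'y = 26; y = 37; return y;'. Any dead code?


first assignment to y is overwritten before any read
Dead: 'y = 26'


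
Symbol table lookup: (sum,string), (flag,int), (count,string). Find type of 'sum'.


Lookup 'sum' → type string


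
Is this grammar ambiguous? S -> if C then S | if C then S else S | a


dangling else: 'if C then if C then a else a' parses two ways
Ambiguous


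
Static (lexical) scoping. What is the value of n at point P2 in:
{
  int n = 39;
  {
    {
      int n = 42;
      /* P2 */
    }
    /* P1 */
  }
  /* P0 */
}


n declared in the same block as P2
n = 42


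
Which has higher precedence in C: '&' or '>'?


'>' is relational (level 7); '&' is bitwise AND (level 5)
Higher level binds tighter
'>' has higher precedence than '&'


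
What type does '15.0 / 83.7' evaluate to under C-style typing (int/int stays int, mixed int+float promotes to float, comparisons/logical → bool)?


Operand types: float / float
Rule: mixed int/float promotes to float; int/int stays int
Result type: float


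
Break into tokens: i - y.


Scan left to right, longest-match per lexeme
Tokens: ID(i), OP(-), ID(y)


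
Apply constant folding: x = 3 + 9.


3 + 9 = 12 at compile time
Optimized: x = 12


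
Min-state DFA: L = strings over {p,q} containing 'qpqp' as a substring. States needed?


KMP-style automaton: 4 progress states + 1 absorbing accept = 5
Minimal DFA: 5 states


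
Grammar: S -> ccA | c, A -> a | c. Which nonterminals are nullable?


A nonterminal is nullable iff some alternative derives ε (directly, or every symbol in it is nullable)
Nullable: {}


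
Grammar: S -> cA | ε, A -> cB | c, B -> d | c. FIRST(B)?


Per alternative of B: FIRST(d) = {d}; FIRST(c) = {c}
FIRST(B) = {c, d}


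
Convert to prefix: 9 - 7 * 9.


'*' binds tighter: tree is (- 9 (* 7 9))
Prefix: - 9 * 7 9


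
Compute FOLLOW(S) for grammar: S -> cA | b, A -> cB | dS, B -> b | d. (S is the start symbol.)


$ ∈ FOLLOW(S). For each A -> αBβ: add FIRST(β)\{ε} to FOLLOW(B); if β nullable, add FOLLOW(A).
FOLLOW(S) = {$}


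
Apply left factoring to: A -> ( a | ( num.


Common prefix: '('
Factored: A -> ( A', A' -> a | num


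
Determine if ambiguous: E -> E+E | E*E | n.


'n+n*n' has two parse trees (no precedence encoded between + and *)
Ambiguous


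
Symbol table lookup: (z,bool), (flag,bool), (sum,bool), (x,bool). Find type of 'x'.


Lookup 'x' → type bool


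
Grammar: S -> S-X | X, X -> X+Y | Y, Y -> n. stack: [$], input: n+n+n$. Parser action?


no handle on stack; shift 'n'
Action: shift


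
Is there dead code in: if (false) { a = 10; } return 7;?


condition is constant false, so the whole block is unreachable
Dead: 'if (false) { a = 10; }'


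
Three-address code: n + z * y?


Break into single-operator statements:
t1 = z * y
t2 = n + t1


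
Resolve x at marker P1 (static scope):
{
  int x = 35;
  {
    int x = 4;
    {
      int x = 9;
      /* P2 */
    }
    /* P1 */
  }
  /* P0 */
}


x declared in the same block as P1
x = 4


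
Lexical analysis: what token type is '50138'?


Pattern: digits only
Type: INTEGER_LITERAL


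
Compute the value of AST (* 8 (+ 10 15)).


Evaluate inner: (+ 10 15) = 25
Evaluate root: (* 8 25) = 200
Result: 200


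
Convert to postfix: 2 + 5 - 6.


Left to right (same or higher precedence on left)
Postfix: 2 5 + 6 -


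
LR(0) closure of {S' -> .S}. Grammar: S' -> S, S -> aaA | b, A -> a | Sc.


Start: S' -> .S
For each item with dot before a nonterminal B, add B -> .γ for every B-production
Closure: [S' -> .S, S -> .aaA, S -> .b]


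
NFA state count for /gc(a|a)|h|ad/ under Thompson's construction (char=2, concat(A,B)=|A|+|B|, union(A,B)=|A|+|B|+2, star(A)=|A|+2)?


Syntax tree has 7 char leaf(s), 3 union(s), 0 star(s)
chars contribute 7×2 = 14; each union adds +2; each star adds +2
Total: 14 + 6 + 0 = 20 states


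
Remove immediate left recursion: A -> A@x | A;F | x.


Left-recursive alternatives: A@x, A;F; non-recursive: x
Introduce A': A -> xA', A' -> @xA' | ;FA' | ε


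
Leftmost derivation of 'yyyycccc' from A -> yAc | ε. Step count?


Derivation: A => yAc => yyAcc => yyyAccc => yyyyAcccc => yyyycccc
Steps: 5


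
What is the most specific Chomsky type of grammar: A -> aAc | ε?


Single nonterminal LHS, but a^n c^n is not regular
Classification: Type 2 (Context-Free)


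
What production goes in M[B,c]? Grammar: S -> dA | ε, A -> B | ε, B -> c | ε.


For [B, c]: 'c' ∈ FIRST(c)
Entry: B -> c


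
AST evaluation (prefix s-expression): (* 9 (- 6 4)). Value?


Evaluate inner: (- 6 4) = 2
Evaluate root: (* 9 2) = 18
Result: 18


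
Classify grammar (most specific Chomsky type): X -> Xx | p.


Left-linear: every RHS is a terminal or one nonterminal followed by a terminal
Classification: Type 3 (Regular)


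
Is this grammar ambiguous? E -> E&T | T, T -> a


precedence layered via separate nonterminal T: deterministic
Unambiguous


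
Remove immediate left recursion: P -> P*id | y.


Left-recursive alternatives: P*id; non-recursive: y
Introduce P': P -> yP', P' -> *idP' | ε


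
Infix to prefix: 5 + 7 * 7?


'*' binds tighter: tree is (+ 5 (* 7 7))
Prefix: + 5 * 7 7


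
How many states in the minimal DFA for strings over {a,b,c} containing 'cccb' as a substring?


KMP-style automaton: 4 progress states + 1 absorbing accept = 5
Minimal DFA: 5 states


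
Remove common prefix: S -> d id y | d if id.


Common prefix: 'd'
Factored: S -> d S', S' -> id y | if id


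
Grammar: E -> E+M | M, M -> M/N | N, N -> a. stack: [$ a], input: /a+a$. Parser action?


'a' on top is the handle for N -> a
Action: reduce (N -> a)


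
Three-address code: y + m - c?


Break into single-operator statements:
t1 = y + m
t2 = t1 - c


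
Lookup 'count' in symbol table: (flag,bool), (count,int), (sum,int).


Lookup 'count' → type int


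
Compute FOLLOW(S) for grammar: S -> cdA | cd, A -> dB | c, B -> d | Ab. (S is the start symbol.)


$ ∈ FOLLOW(S). For each A -> αBβ: add FIRST(β)\{ε} to FOLLOW(B); if β nullable, add FOLLOW(A).
FOLLOW(S) = {$}


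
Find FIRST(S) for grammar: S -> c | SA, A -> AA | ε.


Per alternative of S: FIRST(c) = {c}; FIRST(SA) = {c}
FIRST(S) = {c}


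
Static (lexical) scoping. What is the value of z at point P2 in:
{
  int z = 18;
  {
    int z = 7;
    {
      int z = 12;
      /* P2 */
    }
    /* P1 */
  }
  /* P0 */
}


z declared in the same block as P2
z = 12


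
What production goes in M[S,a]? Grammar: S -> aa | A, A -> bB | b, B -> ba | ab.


For [S, a]: 'a' ∈ FIRST(aa)
Entry: S -> aa


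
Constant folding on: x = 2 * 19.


2 * 19 = 38 at compile time
Optimized: x = 38


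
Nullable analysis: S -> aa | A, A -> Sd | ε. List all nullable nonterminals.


A nonterminal is nullable iff some alternative derives ε (directly, or every symbol in it is nullable)
Nullable: {A, S}


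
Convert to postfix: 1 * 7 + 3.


Left to right (same or higher precedence on left)
Postfix: 1 7 * 3 +


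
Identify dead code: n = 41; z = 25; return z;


n is assigned but never read
Dead: 'n = 41'


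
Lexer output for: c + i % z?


Scan left to right, longest-match per lexeme
Tokens: ID(c), OP(+), ID(i), OP(%), ID(z)


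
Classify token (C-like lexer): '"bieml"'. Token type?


Pattern: double-quoted sequence
Type: STRING_LITERAL


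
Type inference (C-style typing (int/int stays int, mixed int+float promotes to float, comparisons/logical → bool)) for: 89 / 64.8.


Operand types: int / float
Rule: mixed int/float promotes to float; int/int stays int
Result type: float


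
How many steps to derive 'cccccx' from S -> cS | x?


Derivation: S => cS => ccS => cccS => ccccS => cccccS => cccccx
Steps: 6


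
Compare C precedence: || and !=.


'!=' is equality (level 6); '||' is logical OR (level 1)
Higher level binds tighter
'!=' has higher precedence than '||'


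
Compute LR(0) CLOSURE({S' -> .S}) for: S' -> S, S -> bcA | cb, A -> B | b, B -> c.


Start: S' -> .S
For each item with dot before a nonterminal B, add B -> .γ for every B-production
Closure: [S' -> .S, S -> .bcA, S -> .cb]


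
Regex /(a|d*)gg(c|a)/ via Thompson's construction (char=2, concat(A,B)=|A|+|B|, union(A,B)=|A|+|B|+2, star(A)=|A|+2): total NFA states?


Syntax tree has 6 char leaf(s), 2 union(s), 1 star(s)
chars contribute 6×2 = 12; each union adds +2; each star adds +2
Total: 12 + 4 + 2 = 18 states


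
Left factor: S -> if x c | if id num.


Common prefix: 'if'
Factored: S -> if S', S' -> x c | id num


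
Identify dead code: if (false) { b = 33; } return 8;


condition is constant false, so the whole block is unreachable
Dead: 'if (false) { b = 33; }'


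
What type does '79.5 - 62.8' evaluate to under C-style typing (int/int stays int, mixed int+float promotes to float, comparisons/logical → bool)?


Operand types: float - float
Rule: mixed int/float promotes to float; int/int stays int
Result type: float


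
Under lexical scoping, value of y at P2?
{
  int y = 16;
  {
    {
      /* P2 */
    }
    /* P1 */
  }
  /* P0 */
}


P2's block does not declare y; resolves to the enclosing declaration at depth 0
y = 16


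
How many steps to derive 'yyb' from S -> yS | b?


Derivation: S => yS => yyS => yyb
Steps: 3


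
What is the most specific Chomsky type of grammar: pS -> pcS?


LHS has context (more than one symbol) and |LHS| ≤ |RHS|
Classification: Type 1 (Context-Sensitive)


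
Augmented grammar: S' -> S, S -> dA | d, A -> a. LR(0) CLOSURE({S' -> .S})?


Start: S' -> .S
For each item with dot before a nonterminal B, add B -> .γ for every B-production
Closure: [S' -> .S, S -> .dA, S -> .d]


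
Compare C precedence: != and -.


'-' is additive (level 9); '!=' is equality (level 6)
Higher level binds tighter
'-' has higher precedence than '!='


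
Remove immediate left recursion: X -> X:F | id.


Left-recursive alternatives: X:F; non-recursive: id
Introduce X': X -> idX', X' -> :FX' | ε


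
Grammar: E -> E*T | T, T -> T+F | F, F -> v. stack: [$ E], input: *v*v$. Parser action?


shift '*' to continue E -> E*T
Action: shift


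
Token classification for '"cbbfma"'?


Pattern: double-quoted sequence
Type: STRING_LITERAL


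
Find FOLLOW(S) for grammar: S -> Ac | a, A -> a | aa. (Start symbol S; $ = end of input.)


$ ∈ FOLLOW(S). For each A -> αBβ: add FIRST(β)\{ε} to FOLLOW(B); if β nullable, add FOLLOW(A).
FOLLOW(S) = {$}


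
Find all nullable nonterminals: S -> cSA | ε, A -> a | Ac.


A nonterminal is nullable iff some alternative derives ε (directly, or every symbol in it is nullable)
Nullable: {S}


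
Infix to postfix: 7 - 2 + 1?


Left to right (same or higher precedence on left)
Postfix: 7 2 - 1 +


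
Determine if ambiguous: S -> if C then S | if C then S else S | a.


dangling else: 'if C then if C then a else a' parses two ways
Ambiguous


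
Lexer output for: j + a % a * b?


Scan left to right, longest-match per lexeme
Tokens: ID(j), OP(+), ID(a), OP(%), ID(a), OP(*), ID(b)


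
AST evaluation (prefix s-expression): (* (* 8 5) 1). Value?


Evaluate inner: (* 8 5) = 40
Evaluate root: (* 40 1) = 40
Result: 40


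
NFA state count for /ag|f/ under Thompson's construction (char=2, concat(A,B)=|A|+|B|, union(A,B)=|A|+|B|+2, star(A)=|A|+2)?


Syntax tree has 3 char leaf(s), 1 union(s), 0 star(s)
chars contribute 3×2 = 6; each union adds +2; each star adds +2
Total: 6 + 2 + 0 = 8 states


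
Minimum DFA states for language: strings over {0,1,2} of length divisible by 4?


Track length mod 4: states 0..3, accept at 0
Minimal DFA: 4 states


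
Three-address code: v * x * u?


Break into single-operator statements:
t1 = v * x
t2 = t1 * u


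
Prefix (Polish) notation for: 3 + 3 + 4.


left-to-right (same/higher precedence on left): tree is (+ (+ 3 3) 4)
Prefix: + + 3 3 4


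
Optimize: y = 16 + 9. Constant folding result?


16 + 9 = 25 at compile time
Optimized: y = 25


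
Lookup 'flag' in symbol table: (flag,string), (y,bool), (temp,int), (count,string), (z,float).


Lookup 'flag' → type string


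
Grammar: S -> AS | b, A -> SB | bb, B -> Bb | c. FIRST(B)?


Per alternative of B: FIRST(Bb) = {c}; FIRST(c) = {c}
FIRST(B) = {c}


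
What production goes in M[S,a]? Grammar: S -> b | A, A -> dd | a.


For [S, a]: 'a' ∈ FIRST(A)
Entry: S -> A


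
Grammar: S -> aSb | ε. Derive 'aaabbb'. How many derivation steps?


Derivation: S => aSb => aaSbb => aaaSbbb => aaabbb
Steps: 4


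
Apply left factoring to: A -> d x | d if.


Common prefix: 'd'
Factored: A -> d A', A' -> x | if


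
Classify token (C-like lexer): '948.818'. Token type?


Pattern: digits with a decimal point
Type: FLOAT_LITERAL


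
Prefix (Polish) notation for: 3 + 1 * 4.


'*' binds tighter: tree is (+ 3 (* 1 4))
Prefix: + 3 * 1 4


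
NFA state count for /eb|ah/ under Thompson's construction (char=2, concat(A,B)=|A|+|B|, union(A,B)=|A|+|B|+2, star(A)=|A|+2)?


Syntax tree has 4 char leaf(s), 1 union(s), 0 star(s)
chars contribute 4×2 = 8; each union adds +2; each star adds +2
Total: 8 + 2 + 0 = 10 states


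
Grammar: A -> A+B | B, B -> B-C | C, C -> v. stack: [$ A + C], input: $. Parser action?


'C' (not preceded by B-) is the handle for B -> C
Action: reduce (B -> C)


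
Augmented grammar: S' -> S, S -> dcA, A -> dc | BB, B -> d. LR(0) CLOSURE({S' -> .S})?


Start: S' -> .S
For each item with dot before a nonterminal B, add B -> .γ for every B-production
Closure: [S' -> .S, S -> .dcA]


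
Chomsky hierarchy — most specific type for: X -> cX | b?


Right-linear: every RHS is a terminal or a terminal followed by one nonterminal
Classification: Type 3 (Regular)


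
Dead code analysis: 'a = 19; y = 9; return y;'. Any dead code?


a is assigned but never read
Dead: 'a = 19'


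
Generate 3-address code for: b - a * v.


Break into single-operator statements:
t1 = a * v
t2 = b - t1


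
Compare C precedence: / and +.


'/' is multiplicative (level 10); '+' is additive (level 9)
Higher level binds tighter
'/' has higher precedence than '+'


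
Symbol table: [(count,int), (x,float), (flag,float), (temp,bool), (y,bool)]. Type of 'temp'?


Lookup 'temp' → type bool


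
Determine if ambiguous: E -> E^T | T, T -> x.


precedence layered via separate nonterminal T: deterministic
Unambiguous


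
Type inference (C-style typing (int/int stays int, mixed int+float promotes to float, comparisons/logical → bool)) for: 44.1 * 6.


Operand types: float * int
Rule: mixed int/float promotes to float; int/int stays int
Result type: float


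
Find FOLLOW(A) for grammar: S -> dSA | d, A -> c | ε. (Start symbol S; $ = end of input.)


$ ∈ FOLLOW(S). For each A -> αBβ: add FIRST(β)\{ε} to FOLLOW(B); if β nullable, add FOLLOW(A).
FOLLOW(A) = {$, c}


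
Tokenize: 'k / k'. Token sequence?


Scan left to right, longest-match per lexeme
Tokens: ID(k), OP(/), ID(k)


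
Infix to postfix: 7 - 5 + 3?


Left to right (same or higher precedence on left)
Postfix: 7 5 - 3 +


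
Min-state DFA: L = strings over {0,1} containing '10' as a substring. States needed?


KMP-style automaton: 2 progress states + 1 absorbing accept = 3
Minimal DFA: 3 states


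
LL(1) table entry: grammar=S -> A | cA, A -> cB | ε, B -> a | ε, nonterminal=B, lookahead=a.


For [B, a]: 'a' ∈ FIRST(a)
Entry: B -> a


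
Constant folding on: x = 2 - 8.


2 - 8 = -6 at compile time
Optimized: x = -6


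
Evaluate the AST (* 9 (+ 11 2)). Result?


Evaluate inner: (+ 11 2) = 13
Evaluate root: (* 9 13) = 117
Result: 117


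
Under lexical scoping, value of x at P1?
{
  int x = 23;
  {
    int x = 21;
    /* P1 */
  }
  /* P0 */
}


x declared in the same block as P1
x = 21


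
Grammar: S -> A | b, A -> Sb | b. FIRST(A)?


Per alternative of A: FIRST(Sb) = {b}; FIRST(b) = {b}
FIRST(A) = {b}


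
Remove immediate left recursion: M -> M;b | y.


Left-recursive alternatives: M;b; non-recursive: y
Introduce M': M -> yM', M' -> ;bM' | ε


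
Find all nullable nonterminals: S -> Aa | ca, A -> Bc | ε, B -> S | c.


A nonterminal is nullable iff some alternative derives ε (directly, or every symbol in it is nullable)
Nullable: {A}


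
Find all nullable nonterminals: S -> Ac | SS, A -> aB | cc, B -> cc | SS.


A nonterminal is nullable iff some alternative derives ε (directly, or every symbol in it is nullable)
Nullable: {}


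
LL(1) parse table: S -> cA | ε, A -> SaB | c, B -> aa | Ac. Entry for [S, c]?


For [S, c]: 'c' ∈ FIRST(cA)
Entry: S -> cA


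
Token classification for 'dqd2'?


Pattern: letter/underscore followed by alphanumerics, not a keyword
Type: IDENTIFIER


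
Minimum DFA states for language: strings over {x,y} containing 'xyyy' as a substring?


KMP-style automaton: 4 progress states + 1 absorbing accept = 5
Minimal DFA: 5 states


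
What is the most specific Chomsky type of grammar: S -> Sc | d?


Left-linear: every RHS is a terminal or one nonterminal followed by a terminal
Classification: Type 3 (Regular)


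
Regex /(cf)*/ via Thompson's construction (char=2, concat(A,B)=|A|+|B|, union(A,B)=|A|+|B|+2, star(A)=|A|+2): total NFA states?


Syntax tree has 2 char leaf(s), 0 union(s), 1 star(s)
chars contribute 2×2 = 4; each union adds +2; each star adds +2
Total: 4 + 0 + 2 = 6 states


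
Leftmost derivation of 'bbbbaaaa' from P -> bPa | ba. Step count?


Derivation: P => bPa => bbPaa => bbbPaaa => bbbbaaaa
Steps: 4


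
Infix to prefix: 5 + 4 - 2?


left-to-right (same/higher precedence on left): tree is (- (+ 5 4) 2)
Prefix: - + 5 4 2


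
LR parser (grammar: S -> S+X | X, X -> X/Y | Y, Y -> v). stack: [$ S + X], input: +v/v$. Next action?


handle 'S+X' on top; lookahead ∈ FOLLOW(S) = {+, $}
Action: reduce (S -> S+X)


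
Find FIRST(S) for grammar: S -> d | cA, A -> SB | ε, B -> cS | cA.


Per alternative of S: FIRST(d) = {d}; FIRST(cA) = {c}
FIRST(S) = {c, d}


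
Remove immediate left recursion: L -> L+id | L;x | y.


Left-recursive alternatives: L+id, L;x; non-recursive: y
Introduce L': L -> yL', L' -> +idL' | ;xL' | ε


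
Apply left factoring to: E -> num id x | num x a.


Common prefix: 'num'
Factored: E -> num E', E' -> id x | x a


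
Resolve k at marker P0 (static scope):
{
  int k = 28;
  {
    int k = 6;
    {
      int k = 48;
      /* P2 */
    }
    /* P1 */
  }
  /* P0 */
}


k declared in the same block as P0
k = 28


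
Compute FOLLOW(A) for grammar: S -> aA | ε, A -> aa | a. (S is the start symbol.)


$ ∈ FOLLOW(S). For each A -> αBβ: add FIRST(β)\{ε} to FOLLOW(B); if β nullable, add FOLLOW(A).
FOLLOW(A) = {$}


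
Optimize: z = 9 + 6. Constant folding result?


9 + 6 = 15 at compile time
Optimized: z = 15


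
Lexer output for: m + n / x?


Scan left to right, longest-match per lexeme
Tokens: ID(m), OP(+), ID(n), OP(/), ID(x)


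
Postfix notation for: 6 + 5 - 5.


Left to right (same or higher precedence on left)
Postfix: 6 5 + 5 -


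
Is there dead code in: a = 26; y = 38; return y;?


a is assigned but never read
Dead: 'a = 26'


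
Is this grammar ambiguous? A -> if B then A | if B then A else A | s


dangling else: 'if B then if B then s else s' parses two ways
Ambiguous


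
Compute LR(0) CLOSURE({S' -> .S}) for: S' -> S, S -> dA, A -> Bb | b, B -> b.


Start: S' -> .S
For each item with dot before a nonterminal B, add B -> .γ for every B-production
Closure: [S' -> .S, S -> .dA]


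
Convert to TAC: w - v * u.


Break into single-operator statements:
t1 = v * u
t2 = w - t1


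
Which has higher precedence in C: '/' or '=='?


'/' is multiplicative (level 10); '==' is equality (level 6)
Higher level binds tighter
'/' has higher precedence than '=='


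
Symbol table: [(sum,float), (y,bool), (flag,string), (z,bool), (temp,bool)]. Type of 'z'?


Lookup 'z' → type bool


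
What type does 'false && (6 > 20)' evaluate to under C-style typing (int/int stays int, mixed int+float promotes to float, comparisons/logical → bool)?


Operand types: bool && bool
Rule: logical operators take bool operands and yield bool
Result type: bool


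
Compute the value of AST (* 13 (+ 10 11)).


Evaluate inner: (+ 10 11) = 21
Evaluate root: (* 13 21) = 273
Result: 273


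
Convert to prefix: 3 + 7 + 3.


left-to-right (same/higher precedence on left): tree is (+ (+ 3 7) 3)
Prefix: + + 3 7 3


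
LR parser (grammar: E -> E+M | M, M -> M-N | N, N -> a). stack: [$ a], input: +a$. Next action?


'a' on top is the handle for N -> a
Action: reduce (N -> a)


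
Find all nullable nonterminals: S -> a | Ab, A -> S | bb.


A nonterminal is nullable iff some alternative derives ε (directly, or every symbol in it is nullable)
Nullable: {}


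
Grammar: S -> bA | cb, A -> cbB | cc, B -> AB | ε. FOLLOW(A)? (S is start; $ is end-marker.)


$ ∈ FOLLOW(S). For each A -> αBβ: add FIRST(β)\{ε} to FOLLOW(B); if β nullable, add FOLLOW(A).
FOLLOW(A) = {$, c}


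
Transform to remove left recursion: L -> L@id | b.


Left-recursive alternatives: L@id; non-recursive: b
Introduce L': L -> bL', L' -> @idL' | ε


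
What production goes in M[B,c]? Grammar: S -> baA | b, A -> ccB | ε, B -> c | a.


For [B, c]: 'c' ∈ FIRST(c)
Entry: B -> c


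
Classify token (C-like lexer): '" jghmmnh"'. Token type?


Pattern: double-quoted sequence
Type: STRING_LITERAL


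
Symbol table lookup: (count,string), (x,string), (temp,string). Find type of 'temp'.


Lookup 'temp' → type string


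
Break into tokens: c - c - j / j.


Scan left to right, longest-match per lexeme
Tokens: ID(c), OP(-), ID(c), OP(-), ID(j), OP(/), ID(j)


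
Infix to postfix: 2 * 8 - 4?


Left to right (same or higher precedence on left)
Postfix: 2 8 * 4 -


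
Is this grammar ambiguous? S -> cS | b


right-linear, alternatives start with distinct terminals 'c' vs 'b': unique leftmost derivation
Unambiguous


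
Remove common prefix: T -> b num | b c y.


Common prefix: 'b'
Factored: T -> b T', T' -> num | c y


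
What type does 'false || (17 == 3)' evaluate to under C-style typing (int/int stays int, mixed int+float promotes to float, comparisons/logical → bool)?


Operand types: bool || bool
Rule: logical operators take bool operands and yield bool
Result type: bool


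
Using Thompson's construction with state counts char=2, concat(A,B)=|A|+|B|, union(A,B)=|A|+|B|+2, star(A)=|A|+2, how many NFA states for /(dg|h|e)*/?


Syntax tree has 4 char leaf(s), 2 union(s), 1 star(s)
chars contribute 4×2 = 8; each union adds +2; each star adds +2
Total: 8 + 4 + 2 = 14 states


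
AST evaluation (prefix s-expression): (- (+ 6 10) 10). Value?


Evaluate inner: (+ 6 10) = 16
Evaluate root: (- 16 10) = 6
Result: 6


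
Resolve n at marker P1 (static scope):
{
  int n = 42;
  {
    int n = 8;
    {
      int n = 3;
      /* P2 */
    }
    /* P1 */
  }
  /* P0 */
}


n declared in the same block as P1
n = 8


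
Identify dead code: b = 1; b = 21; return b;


first assignment to b is overwritten before any read
Dead: 'b = 1'


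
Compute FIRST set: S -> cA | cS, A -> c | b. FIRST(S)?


Per alternative of S: FIRST(cA) = {c}; FIRST(cS) = {c}
FIRST(S) = {c}


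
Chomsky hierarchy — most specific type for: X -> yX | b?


Right-linear: every RHS is a terminal or a terminal followed by one nonterminal
Classification: Type 3 (Regular)


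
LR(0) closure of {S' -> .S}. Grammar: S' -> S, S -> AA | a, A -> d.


Start: S' -> .S
For each item with dot before a nonterminal B, add B -> .γ for every B-production
Closure: [S' -> .S, S -> .AA, S -> .a, A -> .d]


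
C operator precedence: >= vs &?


'>=' is relational (level 7); '&' is bitwise AND (level 5)
Higher level binds tighter
'>=' has higher precedence than '&'


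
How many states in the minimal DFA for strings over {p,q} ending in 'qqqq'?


Track the longest suffix of input matching a prefix of 'qqqq': 5 classes (prefixes of length 0..4)
Minimal DFA: 5 states


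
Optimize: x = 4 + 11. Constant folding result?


4 + 11 = 15 at compile time
Optimized: x = 15


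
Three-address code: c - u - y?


Break into single-operator statements:
t1 = c - u
t2 = t1 - y


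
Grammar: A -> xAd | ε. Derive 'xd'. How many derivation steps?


Derivation: A => xAd => xd
Steps: 2


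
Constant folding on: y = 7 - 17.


7 - 17 = -10 at compile time
Optimized: y = -10


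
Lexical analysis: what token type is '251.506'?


Pattern: digits with a decimal point
Type: FLOAT_LITERAL


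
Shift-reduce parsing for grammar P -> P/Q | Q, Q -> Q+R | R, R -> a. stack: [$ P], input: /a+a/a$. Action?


shift '/' to continue P -> P/Q
Action: shift


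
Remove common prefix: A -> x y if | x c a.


Common prefix: 'x'
Factored: A -> x A', A' -> y if | c a


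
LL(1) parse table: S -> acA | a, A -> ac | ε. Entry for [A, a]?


For [A, a]: 'a' ∈ FIRST(ac)
Entry: A -> ac


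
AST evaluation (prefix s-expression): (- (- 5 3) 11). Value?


Evaluate inner: (- 5 3) = 2
Evaluate root: (- 2 11) = -9
Result: -9


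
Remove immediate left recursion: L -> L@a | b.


Left-recursive alternatives: L@a; non-recursive: b
Introduce L': L -> bL', L' -> @aL' | ε


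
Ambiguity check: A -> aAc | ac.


balanced a^n…c^n: each string has a unique parse
Unambiguous


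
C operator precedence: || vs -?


'-' is additive (level 9); '||' is logical OR (level 1)
Higher level binds tighter
'-' has higher precedence than '||'


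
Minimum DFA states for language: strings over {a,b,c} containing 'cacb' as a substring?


KMP-style automaton: 4 progress states + 1 absorbing accept = 5
Minimal DFA: 5 states


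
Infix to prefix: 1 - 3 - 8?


left-to-right (same/higher precedence on left): tree is (- (- 1 3) 8)
Prefix: - - 1 3 8


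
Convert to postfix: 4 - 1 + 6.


Left to right (same or higher precedence on left)
Postfix: 4 1 - 6 +


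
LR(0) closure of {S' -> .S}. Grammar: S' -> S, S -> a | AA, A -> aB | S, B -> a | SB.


Start: S' -> .S
For each item with dot before a nonterminal B, add B -> .γ for every B-production
Closure: [S' -> .S, S -> .a, S -> .AA, A -> .aB, A -> .S]


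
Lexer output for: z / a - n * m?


Scan left to right, longest-match per lexeme
Tokens: ID(z), OP(/), ID(a), OP(-), ID(n), OP(*), ID(m)


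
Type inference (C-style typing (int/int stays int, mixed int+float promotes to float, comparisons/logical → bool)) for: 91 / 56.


Operand types: int / int
Rule: mixed int/float promotes to float; int/int stays int
Result type: int


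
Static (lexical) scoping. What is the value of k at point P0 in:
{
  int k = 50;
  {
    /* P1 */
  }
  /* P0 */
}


k declared in the same block as P0
k = 50


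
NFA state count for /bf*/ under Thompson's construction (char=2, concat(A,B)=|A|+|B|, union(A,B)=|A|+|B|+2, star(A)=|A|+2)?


Syntax tree has 2 char leaf(s), 0 union(s), 1 star(s)
chars contribute 2×2 = 4; each union adds +2; each star adds +2
Total: 4 + 0 + 2 = 6 states


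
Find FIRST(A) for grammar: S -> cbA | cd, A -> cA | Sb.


Per alternative of A: FIRST(cA) = {c}; FIRST(Sb) = {c}
FIRST(A) = {c}


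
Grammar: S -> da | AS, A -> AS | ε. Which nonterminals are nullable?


A nonterminal is nullable iff some alternative derives ε (directly, or every symbol in it is nullable)
Nullable: {A}


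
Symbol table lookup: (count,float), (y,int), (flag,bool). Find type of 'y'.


Lookup 'y' → type int


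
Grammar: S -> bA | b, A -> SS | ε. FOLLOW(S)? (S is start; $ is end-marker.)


$ ∈ FOLLOW(S). For each A -> αBβ: add FIRST(β)\{ε} to FOLLOW(B); if β nullable, add FOLLOW(A).
FOLLOW(S) = {$, b}


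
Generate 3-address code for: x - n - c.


Break into single-operator statements:
t1 = x - n
t2 = t1 - c


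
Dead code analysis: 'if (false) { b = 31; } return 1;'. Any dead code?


condition is constant false, so the whole block is unreachable
Dead: 'if (false) { b = 31; }'


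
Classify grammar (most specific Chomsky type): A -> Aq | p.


Left-linear: every RHS is a terminal or one nonterminal followed by a terminal
Classification: Type 3 (Regular)


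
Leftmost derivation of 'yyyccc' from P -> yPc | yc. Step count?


Derivation: P => yPc => yyPcc => yyyccc
Steps: 3


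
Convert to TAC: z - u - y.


Break into single-operator statements:
t1 = z - u
t2 = t1 - y


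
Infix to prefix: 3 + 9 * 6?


'*' binds tighter: tree is (+ 3 (* 9 6))
Prefix: + 3 * 9 6


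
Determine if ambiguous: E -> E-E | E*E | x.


'x-x*x' has two parse trees (no precedence encoded between - and *)
Ambiguous


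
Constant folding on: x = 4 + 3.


4 + 3 = 7 at compile time
Optimized: x = 7


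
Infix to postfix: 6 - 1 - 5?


Left to right (same or higher precedence on left)
Postfix: 6 1 - 5 -


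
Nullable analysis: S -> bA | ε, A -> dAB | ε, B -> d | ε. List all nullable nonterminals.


A nonterminal is nullable iff some alternative derives ε (directly, or every symbol in it is nullable)
Nullable: {A, B, S}


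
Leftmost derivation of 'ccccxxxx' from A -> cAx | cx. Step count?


Derivation: A => cAx => ccAxx => cccAxxx => ccccxxxx
Steps: 4


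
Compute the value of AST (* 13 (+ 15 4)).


Evaluate inner: (+ 15 4) = 19
Evaluate root: (* 13 19) = 247
Result: 247


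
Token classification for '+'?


Pattern: operator symbol
Type: OPERATOR


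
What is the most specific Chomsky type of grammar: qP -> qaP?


LHS has context (more than one symbol) and |LHS| ≤ |RHS|
Classification: Type 1 (Context-Sensitive)


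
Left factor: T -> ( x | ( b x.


Common prefix: '('
Factored: T -> ( T', T' -> x | b x
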